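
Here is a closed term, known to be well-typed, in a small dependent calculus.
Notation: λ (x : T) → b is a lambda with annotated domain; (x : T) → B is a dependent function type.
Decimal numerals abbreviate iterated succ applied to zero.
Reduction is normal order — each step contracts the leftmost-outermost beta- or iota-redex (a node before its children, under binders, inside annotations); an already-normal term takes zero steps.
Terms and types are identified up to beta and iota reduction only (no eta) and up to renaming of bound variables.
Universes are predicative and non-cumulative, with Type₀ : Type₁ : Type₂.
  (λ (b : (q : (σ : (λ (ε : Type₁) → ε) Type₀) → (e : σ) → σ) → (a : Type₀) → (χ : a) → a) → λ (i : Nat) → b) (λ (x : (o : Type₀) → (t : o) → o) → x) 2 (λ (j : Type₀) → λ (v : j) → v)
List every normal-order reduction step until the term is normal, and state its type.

reduction (normal order):
  (λ (b : (q : (σ : (λ (ε : Type₁) → ε) Type₀) → (e : σ) → σ) → (a : Type₀) → (χ : a) → a) → λ (i : Nat) → b) (λ (x : (o : Type₀) → (t : o) → o) → x) 2 (λ (j : Type₀) → λ (v : j) → v)
  ~> (λ (b : Nat) → λ (q : (σ : Type₀) → (ε : σ) → σ) → q) 2 (λ (e : Type₀) → λ (a : e) → a)
  ~> (λ (b : (q : Type₀) → (σ : q) → q) → b) (λ (ε : Type₀) → λ (e : ε) → e)
  ~> λ (b : Type₀) → λ (q : b) → q
type:
  (b : Type₀) → (q : b) → b


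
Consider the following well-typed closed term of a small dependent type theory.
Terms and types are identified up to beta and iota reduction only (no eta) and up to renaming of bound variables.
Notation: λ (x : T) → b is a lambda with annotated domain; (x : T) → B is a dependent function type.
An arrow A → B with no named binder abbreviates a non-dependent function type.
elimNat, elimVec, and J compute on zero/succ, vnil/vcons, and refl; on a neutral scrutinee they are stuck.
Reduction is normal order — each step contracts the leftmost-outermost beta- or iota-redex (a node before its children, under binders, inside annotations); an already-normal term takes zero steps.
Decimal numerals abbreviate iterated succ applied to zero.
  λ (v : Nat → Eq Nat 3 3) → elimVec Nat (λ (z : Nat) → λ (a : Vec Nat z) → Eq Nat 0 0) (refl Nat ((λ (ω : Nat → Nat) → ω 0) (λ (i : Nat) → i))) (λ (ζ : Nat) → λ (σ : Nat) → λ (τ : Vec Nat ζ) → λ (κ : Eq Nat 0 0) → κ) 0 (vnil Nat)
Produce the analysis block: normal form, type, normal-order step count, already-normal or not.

reduced normal form:
  λ (v : Nat → Eq Nat 3 3) → refl Nat 0
the term's type:
  (Nat → Eq Nat 3 3) → Eq Nat 0 0
steps to reach normal form (normal order): 3
term was already normal: no
first redex: an elimVec iota-redex


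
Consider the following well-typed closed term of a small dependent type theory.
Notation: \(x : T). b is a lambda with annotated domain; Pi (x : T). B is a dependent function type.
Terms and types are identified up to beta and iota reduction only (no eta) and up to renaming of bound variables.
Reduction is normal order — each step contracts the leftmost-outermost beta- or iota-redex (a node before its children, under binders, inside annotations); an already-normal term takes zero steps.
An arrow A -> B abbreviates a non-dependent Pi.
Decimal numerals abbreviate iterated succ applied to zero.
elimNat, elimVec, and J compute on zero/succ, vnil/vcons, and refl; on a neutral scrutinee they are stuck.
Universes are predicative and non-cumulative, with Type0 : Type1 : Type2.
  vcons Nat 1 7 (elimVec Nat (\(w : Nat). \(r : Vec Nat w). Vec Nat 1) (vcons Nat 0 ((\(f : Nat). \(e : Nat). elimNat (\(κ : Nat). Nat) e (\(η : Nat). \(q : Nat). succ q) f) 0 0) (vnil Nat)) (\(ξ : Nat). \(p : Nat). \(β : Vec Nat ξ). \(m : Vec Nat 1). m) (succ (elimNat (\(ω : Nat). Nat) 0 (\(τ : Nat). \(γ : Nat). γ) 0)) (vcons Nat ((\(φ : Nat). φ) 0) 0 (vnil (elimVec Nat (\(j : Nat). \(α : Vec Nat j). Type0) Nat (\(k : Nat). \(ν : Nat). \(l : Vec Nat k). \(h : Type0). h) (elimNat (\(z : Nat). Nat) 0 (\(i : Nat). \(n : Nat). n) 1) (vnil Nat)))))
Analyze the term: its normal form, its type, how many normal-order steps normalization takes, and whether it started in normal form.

reduced normal form:
  vcons Nat 1 7 (vcons Nat 0 0 (vnil Nat))
the term's type:
  Vec Nat 2
reduction steps (normal order): 9
already normal: no
first redex: an elimVec iota-redex


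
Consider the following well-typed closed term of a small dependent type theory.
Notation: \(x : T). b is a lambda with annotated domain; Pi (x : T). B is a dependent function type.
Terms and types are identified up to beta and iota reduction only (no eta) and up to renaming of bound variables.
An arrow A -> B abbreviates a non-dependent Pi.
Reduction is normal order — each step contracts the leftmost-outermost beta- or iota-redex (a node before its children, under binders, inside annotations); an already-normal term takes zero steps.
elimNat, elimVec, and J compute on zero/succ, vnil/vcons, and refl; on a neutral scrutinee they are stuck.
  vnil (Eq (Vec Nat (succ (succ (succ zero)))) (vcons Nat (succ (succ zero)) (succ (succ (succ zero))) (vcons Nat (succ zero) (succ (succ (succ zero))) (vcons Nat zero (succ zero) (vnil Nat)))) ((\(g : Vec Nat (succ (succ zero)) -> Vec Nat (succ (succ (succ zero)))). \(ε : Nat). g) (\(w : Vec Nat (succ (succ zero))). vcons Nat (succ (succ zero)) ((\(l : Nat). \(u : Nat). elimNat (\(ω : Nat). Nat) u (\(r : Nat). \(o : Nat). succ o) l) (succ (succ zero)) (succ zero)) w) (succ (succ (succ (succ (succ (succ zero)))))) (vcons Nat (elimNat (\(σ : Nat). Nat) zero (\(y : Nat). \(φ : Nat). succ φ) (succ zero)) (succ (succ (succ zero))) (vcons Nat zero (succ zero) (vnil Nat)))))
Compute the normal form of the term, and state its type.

reduced normal form:
  vnil (Eq (Vec Nat (succ (succ (succ zero)))) (vcons Nat (succ (succ zero)) (succ (succ (succ zero))) (vcons Nat (succ zero) (succ (succ (succ zero))) (vcons Nat zero (succ zero) (vnil Nat)))) (vcons Nat (succ (succ zero)) (succ (succ (succ zero))) (vcons Nat (succ zero) (succ (succ (succ zero))) (vcons Nat zero (succ zero) (vnil Nat)))))
type:
  Vec (Eq (Vec Nat (succ (succ (succ zero)))) (vcons Nat (succ (succ zero)) (succ (succ (succ zero))) (vcons Nat (succ zero) (succ (succ (succ zero))) (vcons Nat zero (succ zero) (vnil Nat)))) (vcons Nat (succ (succ zero)) (succ (succ (succ zero))) (vcons Nat (succ zero) (succ (succ (succ zero))) (vcons Nat zero (succ zero) (vnil Nat))))) zero
observation: normalization takes exactly 16 steps under the normal-order strategy.


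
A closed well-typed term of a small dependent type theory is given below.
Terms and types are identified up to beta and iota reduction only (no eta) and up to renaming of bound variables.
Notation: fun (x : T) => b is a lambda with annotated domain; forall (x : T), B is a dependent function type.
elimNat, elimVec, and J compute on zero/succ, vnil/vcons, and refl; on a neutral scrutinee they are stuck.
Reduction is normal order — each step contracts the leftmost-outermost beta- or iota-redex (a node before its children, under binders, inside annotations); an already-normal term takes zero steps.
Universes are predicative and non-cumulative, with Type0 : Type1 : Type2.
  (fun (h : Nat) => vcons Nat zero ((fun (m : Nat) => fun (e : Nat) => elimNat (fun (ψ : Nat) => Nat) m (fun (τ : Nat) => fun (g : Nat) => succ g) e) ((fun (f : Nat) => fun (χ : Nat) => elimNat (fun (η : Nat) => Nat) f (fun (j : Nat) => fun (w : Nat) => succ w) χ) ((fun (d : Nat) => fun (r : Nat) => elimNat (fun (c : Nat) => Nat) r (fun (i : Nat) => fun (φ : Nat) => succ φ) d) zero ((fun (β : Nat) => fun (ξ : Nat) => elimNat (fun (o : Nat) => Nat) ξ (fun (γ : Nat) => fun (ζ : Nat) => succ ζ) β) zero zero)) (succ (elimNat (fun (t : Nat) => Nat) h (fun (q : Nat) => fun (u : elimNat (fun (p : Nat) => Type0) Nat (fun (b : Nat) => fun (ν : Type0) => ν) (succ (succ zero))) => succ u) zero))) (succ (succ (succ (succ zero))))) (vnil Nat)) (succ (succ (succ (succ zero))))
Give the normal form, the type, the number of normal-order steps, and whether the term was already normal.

reduced normal form:
  vcons Nat zero (succ (succ (succ (succ (succ (succ (succ (succ (succ zero))))))))) (vnil Nat)
inferred type:
  Vec Nat (succ zero)
reduction steps (normal order): 41
already normal: no
first redex: a beta-redex


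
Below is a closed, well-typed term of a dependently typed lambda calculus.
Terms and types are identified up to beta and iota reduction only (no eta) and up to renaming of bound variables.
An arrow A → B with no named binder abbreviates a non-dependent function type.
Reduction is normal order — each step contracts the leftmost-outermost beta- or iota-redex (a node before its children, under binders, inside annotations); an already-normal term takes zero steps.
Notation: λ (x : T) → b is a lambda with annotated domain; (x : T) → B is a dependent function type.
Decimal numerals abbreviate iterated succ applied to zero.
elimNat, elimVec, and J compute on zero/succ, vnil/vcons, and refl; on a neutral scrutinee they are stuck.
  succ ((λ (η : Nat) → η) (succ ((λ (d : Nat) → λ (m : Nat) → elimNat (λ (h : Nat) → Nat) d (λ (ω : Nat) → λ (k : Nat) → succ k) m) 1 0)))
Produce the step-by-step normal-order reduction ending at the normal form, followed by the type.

reduction (normal order):
  succ ((λ (η : Nat) → η) (succ ((λ (d : Nat) → λ (m : Nat) → elimNat (λ (h : Nat) → Nat) d (λ (ω : Nat) → λ (k : Nat) → succ k) m) 1 0)))
  ~> succ (succ ((λ (η : Nat) → λ (d : Nat) → elimNat (λ (m : Nat) → Nat) η (λ (h : Nat) → λ (ω : Nat) → succ ω) d) 1 0))
  ~> succ (succ ((λ (η : Nat) → elimNat (λ (d : Nat) → Nat) 1 (λ (m : Nat) → λ (h : Nat) → succ h) η) 0))
  ~> succ (succ (elimNat (λ (η : Nat) → Nat) 1 (λ (d : Nat) → λ (m : Nat) → succ m) 0))
  ~> 3
the term's type:
  Nat


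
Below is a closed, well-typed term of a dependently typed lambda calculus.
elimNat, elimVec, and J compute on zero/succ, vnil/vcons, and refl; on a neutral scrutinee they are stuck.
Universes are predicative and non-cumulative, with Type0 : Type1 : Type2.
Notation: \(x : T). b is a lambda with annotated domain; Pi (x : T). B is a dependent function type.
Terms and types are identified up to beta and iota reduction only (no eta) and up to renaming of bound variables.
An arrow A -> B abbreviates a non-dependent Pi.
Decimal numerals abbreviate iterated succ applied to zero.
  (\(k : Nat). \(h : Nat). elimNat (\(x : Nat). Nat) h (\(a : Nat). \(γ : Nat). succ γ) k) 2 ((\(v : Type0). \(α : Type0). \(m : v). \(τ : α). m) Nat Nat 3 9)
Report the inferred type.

inferred type:
  Nat


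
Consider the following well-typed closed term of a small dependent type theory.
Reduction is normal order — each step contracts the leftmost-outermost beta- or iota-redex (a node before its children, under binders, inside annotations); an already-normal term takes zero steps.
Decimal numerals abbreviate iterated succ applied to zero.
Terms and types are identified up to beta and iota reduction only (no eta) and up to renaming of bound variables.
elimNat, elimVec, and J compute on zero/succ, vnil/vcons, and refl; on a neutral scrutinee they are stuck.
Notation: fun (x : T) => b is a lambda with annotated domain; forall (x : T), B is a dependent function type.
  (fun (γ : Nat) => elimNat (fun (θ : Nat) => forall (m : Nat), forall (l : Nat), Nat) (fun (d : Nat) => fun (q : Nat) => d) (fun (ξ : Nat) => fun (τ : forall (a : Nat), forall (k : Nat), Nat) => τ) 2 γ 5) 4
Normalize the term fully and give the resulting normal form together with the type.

resulting normal form:
  4
type:
  Nat


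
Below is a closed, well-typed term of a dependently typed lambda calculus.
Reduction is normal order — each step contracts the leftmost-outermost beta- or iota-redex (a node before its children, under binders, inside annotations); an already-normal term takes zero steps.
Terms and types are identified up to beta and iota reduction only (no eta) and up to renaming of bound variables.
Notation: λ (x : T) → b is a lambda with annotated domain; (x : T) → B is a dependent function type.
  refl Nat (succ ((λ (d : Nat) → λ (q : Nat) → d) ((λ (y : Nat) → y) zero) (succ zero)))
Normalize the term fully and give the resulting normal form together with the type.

resulting normal form:
  refl Nat (succ zero)
the term's type:
  Eq Nat (succ zero) (succ zero)
observation: the leftmost-outermost redex is a beta-redex, and normalization takes 3 steps.


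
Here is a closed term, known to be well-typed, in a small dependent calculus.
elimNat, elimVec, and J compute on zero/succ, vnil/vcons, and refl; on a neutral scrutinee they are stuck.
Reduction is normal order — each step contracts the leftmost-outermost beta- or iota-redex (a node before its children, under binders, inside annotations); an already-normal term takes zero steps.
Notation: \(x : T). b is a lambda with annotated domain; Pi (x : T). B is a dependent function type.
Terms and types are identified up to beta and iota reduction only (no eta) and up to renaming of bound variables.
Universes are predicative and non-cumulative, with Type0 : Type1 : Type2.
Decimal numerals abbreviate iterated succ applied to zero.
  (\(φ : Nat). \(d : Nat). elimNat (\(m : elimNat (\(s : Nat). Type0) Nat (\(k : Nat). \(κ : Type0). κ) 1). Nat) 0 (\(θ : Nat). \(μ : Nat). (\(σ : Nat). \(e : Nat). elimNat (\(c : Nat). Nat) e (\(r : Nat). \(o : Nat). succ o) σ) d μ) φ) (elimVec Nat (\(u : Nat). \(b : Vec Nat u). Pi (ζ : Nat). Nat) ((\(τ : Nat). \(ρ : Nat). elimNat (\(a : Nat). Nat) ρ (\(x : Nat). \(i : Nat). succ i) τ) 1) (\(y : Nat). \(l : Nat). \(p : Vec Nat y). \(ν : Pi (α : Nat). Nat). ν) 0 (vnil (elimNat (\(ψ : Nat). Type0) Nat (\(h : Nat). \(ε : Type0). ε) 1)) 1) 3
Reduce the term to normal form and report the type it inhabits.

reduced normal form:
  6
the term's type:
  Nat
observation: the term reaches its normal form after 32 normal-order steps.


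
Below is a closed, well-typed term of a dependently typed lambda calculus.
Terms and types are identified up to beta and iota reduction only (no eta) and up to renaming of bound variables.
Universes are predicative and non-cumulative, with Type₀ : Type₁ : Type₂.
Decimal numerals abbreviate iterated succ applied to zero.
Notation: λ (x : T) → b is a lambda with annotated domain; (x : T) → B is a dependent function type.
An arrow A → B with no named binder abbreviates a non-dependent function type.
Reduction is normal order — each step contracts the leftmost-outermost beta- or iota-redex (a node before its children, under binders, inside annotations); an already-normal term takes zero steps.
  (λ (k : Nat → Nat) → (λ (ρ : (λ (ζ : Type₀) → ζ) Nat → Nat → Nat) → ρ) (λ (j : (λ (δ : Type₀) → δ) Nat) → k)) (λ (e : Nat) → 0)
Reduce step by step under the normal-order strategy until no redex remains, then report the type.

normal-order reduction sequence:
  (λ (k : Nat → Nat) → (λ (ρ : (λ (ζ : Type₀) → ζ) Nat → Nat → Nat) → ρ) (λ (j : (λ (δ : Type₀) → δ) Nat) → k)) (λ (e : Nat) → 0)
  ~> (λ (k : (λ (ρ : Type₀) → ρ) Nat → Nat → Nat) → k) (λ (ζ : (λ (j : Type₀) → j) Nat) → λ (δ : Nat) → 0)
  ~> λ (k : (λ (ρ : Type₀) → ρ) Nat) → λ (ζ : Nat) → 0
  ~> λ (k : Nat) → λ (ρ : Nat) → 0
the term's type:
  Nat → Nat → Nat


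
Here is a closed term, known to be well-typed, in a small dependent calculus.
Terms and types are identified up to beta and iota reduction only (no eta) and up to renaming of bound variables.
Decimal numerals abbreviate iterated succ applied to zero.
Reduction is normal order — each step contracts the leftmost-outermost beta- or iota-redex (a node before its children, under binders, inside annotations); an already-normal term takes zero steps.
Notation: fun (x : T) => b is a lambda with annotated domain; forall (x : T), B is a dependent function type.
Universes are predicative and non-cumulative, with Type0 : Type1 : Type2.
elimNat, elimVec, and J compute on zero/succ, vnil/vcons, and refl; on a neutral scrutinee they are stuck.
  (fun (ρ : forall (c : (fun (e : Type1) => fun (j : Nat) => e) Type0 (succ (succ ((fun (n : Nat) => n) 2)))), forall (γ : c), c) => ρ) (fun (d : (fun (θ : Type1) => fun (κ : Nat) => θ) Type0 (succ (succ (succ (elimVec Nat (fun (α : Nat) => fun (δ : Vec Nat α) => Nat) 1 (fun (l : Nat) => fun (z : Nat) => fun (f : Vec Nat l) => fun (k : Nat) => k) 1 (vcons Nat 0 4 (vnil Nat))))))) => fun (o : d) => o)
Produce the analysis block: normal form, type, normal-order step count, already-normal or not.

reduced normal form:
  fun (ρ : Type0) => fun (c : ρ) => c
type:
  forall (ρ : Type0), forall (c : ρ), ρ
reduction steps (normal order): 3
already normal: no
first contracted redex: a beta-redex


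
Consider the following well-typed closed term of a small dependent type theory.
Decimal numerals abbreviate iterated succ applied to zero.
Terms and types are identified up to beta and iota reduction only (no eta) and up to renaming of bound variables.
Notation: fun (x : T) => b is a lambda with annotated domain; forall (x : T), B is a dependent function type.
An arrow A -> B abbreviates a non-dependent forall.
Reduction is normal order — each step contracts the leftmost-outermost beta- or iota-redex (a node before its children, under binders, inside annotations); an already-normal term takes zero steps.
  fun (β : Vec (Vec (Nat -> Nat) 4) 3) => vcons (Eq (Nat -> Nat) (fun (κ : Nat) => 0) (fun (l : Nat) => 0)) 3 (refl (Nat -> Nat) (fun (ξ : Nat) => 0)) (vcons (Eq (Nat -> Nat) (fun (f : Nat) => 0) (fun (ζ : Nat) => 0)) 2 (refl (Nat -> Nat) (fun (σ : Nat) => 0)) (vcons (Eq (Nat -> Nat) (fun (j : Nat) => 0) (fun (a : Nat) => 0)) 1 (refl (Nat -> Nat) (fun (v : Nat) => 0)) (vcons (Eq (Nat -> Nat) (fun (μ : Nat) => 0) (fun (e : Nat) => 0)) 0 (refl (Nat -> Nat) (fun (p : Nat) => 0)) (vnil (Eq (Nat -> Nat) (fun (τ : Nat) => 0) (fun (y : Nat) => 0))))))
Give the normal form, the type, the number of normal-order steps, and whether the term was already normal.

resulting normal form:
  fun (β : Vec (Vec (Nat -> Nat) 4) 3) => vcons (Eq (Nat -> Nat) (fun (κ : Nat) => 0) (fun (l : Nat) => 0)) 3 (refl (Nat -> Nat) (fun (ξ : Nat) => 0)) (vcons (Eq (Nat -> Nat) (fun (f : Nat) => 0) (fun (ζ : Nat) => 0)) 2 (refl (Nat -> Nat) (fun (σ : Nat) => 0)) (vcons (Eq (Nat -> Nat) (fun (j : Nat) => 0) (fun (a : Nat) => 0)) 1 (refl (Nat -> Nat) (fun (v : Nat) => 0)) (vcons (Eq (Nat -> Nat) (fun (μ : Nat) => 0) (fun (e : Nat) => 0)) 0 (refl (Nat -> Nat) (fun (p : Nat) => 0)) (vnil (Eq (Nat -> Nat) (fun (τ : Nat) => 0) (fun (y : Nat) => 0))))))
inferred type:
  Vec (Vec (Nat -> Nat) 4) 3 -> Vec (Eq (Nat -> Nat) (fun (β : Nat) => 0) (fun (κ : Nat) => 0)) 4
steps to reach normal form (normal order): 0
started in normal form: yes


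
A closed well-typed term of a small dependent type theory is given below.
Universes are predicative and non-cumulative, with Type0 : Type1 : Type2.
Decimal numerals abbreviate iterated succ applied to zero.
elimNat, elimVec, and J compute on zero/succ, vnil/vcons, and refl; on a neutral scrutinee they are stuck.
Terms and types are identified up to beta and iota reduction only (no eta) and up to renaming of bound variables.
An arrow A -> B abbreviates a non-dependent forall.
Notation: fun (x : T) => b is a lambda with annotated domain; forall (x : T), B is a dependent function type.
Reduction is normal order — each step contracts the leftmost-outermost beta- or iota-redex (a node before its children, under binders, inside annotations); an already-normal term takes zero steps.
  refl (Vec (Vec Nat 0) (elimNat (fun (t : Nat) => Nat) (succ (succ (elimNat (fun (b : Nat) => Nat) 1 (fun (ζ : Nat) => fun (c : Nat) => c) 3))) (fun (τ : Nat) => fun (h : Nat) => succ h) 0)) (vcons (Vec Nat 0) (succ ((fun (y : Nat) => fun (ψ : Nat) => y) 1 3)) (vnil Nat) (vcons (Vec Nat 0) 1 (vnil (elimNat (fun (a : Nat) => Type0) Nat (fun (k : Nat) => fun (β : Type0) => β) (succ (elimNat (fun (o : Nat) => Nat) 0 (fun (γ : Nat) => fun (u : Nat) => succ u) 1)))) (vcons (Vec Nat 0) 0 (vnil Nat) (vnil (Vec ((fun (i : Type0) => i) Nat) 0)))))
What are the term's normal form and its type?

resulting normal form:
  refl (Vec (Vec Nat 0) 3) (vcons (Vec Nat 0) 2 (vnil Nat) (vcons (Vec Nat 0) 1 (vnil Nat) (vcons (Vec Nat 0) 0 (vnil Nat) (vnil (Vec Nat 0)))))
inferred type:
  Eq (Vec (Vec Nat 0) 3) (vcons (Vec Nat 0) 2 (vnil Nat) (vcons (Vec Nat 0) 1 (vnil Nat) (vcons (Vec Nat 0) 0 (vnil Nat) (vnil (Vec Nat 0))))) (vcons (Vec Nat 0) 2 (vnil Nat) (vcons (Vec Nat 0) 1 (vnil Nat) (vcons (Vec Nat 0) 0 (vnil Nat) (vnil (Vec Nat 0)))))


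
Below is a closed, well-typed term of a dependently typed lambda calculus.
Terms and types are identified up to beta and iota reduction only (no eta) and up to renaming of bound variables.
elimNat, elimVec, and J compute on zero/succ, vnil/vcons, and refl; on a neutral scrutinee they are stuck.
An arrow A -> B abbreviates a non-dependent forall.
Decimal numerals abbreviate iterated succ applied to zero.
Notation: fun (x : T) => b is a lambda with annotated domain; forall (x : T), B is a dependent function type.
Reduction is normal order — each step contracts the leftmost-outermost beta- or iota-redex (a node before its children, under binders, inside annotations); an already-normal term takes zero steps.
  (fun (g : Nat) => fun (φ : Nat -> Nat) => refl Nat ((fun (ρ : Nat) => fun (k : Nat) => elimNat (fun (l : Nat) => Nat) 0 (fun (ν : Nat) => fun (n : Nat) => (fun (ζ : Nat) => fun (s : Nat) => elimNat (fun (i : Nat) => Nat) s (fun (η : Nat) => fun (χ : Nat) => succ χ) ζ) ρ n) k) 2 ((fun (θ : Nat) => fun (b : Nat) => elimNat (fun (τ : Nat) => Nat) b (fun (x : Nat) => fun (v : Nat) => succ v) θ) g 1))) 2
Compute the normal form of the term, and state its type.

normal form:
  fun (g : Nat -> Nat) => refl Nat 6
the term's type:
  (Nat -> Nat) -> Eq Nat 6 6


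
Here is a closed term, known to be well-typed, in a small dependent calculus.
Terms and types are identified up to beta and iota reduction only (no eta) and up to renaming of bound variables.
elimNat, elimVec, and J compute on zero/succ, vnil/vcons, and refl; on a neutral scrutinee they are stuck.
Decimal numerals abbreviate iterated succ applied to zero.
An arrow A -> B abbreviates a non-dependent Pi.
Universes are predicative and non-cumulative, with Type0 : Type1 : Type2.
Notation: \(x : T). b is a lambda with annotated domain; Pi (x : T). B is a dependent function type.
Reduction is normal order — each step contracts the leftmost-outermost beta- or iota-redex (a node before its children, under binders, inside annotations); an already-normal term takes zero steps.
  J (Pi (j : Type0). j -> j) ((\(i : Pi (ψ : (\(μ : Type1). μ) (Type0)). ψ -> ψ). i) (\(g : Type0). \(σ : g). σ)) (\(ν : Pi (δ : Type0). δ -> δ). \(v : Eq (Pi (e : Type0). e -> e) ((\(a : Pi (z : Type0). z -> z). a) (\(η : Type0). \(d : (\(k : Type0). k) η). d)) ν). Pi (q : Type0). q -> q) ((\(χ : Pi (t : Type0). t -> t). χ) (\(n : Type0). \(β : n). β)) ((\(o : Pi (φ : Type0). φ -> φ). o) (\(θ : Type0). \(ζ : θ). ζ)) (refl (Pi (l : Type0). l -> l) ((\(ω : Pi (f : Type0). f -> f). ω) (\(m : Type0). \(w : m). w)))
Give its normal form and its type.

resulting normal form:
  \(j : Type0). \(i : j). i
type:
  Pi (j : Type0). j -> j
observation: normalization takes exactly 2 steps under the normal-order strategy.


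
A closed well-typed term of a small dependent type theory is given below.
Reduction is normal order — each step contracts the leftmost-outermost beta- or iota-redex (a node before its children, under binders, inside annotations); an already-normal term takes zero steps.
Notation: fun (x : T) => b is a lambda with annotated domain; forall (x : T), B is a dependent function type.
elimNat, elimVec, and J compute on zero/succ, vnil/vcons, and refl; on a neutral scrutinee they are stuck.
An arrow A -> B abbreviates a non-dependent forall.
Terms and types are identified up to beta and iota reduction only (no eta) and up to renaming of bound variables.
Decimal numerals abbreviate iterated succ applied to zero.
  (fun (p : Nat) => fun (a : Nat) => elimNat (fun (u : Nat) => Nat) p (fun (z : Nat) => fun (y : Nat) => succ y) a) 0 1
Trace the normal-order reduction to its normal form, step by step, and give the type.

normal-order reduction:
  (fun (p : Nat) => fun (a : Nat) => elimNat (fun (u : Nat) => Nat) p (fun (z : Nat) => fun (y : Nat) => succ y) a) 0 1
  ~> (fun (p : Nat) => elimNat (fun (a : Nat) => Nat) 0 (fun (u : Nat) => fun (z : Nat) => succ z) p) 1
  ~> elimNat (fun (p : Nat) => Nat) 0 (fun (a : Nat) => fun (u : Nat) => succ u) 1
  ~> (fun (p : Nat) => fun (a : Nat) => succ a) 0 (elimNat (fun (u : Nat) => Nat) 0 (fun (z : Nat) => fun (y : Nat) => succ y) 0)
  ~> (fun (p : Nat) => succ p) (elimNat (fun (a : Nat) => Nat) 0 (fun (u : Nat) => fun (z : Nat) => succ z) 0)
  ~> succ (elimNat (fun (p : Nat) => Nat) 0 (fun (a : Nat) => fun (u : Nat) => succ u) 0)
  ~> 1
the term's type:
  Nat


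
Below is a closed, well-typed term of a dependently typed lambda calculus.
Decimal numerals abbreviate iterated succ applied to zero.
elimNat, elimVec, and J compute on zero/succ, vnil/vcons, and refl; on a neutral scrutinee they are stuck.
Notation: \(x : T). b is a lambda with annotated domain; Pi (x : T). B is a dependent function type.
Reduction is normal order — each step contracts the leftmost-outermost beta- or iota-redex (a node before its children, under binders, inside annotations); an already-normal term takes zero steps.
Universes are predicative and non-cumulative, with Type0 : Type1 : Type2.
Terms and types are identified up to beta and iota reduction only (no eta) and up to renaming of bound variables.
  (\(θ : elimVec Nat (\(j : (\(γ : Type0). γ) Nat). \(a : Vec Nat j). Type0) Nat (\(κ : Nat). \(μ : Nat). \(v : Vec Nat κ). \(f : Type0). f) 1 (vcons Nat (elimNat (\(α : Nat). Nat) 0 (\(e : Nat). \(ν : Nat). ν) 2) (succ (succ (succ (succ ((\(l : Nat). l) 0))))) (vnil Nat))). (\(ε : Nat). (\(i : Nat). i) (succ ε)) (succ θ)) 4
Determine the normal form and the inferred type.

resulting normal form:
  6
type:
  Nat


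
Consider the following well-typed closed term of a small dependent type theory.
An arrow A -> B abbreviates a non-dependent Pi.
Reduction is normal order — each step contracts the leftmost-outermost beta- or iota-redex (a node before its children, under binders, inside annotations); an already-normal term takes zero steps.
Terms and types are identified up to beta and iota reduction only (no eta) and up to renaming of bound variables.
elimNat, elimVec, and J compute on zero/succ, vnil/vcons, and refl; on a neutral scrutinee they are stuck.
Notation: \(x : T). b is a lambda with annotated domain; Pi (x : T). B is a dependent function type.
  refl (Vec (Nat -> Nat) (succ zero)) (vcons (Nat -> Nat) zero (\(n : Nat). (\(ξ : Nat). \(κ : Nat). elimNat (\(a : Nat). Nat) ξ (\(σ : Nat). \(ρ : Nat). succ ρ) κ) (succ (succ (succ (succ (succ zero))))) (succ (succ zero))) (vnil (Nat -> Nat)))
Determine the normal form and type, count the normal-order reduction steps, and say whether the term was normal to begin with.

resulting normal form:
  refl (Vec (Nat -> Nat) (succ zero)) (vcons (Nat -> Nat) zero (\(n : Nat). succ (succ (succ (succ (succ (succ (succ zero))))))) (vnil (Nat -> Nat)))
type:
  Eq (Vec (Nat -> Nat) (succ zero)) (vcons (Nat -> Nat) zero (\(n : Nat). succ (succ (succ (succ (succ (succ (succ zero))))))) (vnil (Nat -> Nat))) (vcons (Nat -> Nat) zero (\(ξ : Nat). succ (succ (succ (succ (succ (succ (succ zero))))))) (vnil (Nat -> Nat)))
reduction steps (normal order): 9
already normal: no
first redex: a beta-redex


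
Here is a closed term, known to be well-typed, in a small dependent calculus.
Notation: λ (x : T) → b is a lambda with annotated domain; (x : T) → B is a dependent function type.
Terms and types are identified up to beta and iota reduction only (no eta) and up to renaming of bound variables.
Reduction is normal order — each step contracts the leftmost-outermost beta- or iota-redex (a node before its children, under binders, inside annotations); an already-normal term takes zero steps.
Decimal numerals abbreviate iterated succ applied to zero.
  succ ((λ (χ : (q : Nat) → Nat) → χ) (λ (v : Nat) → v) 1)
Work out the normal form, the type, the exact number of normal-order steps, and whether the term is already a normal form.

normal form:
  2
type:
  Nat
reduction steps (normal order): 2
term was already normal: no
first contracted redex: a beta-redex


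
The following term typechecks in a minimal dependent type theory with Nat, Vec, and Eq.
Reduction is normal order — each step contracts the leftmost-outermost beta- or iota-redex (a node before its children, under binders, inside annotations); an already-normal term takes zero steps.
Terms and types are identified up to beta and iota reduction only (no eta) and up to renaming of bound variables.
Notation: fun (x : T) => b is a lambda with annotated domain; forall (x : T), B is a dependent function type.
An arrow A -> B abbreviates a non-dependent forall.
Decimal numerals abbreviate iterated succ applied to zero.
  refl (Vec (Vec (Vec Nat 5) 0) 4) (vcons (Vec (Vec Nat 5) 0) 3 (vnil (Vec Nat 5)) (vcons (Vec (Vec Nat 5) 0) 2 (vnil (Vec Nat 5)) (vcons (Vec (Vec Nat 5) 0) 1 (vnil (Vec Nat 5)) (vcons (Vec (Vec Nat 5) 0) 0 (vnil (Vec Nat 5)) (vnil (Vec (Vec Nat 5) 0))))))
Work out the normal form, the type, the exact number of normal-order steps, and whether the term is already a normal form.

reduced normal form:
  refl (Vec (Vec (Vec Nat 5) 0) 4) (vcons (Vec (Vec Nat 5) 0) 3 (vnil (Vec Nat 5)) (vcons (Vec (Vec Nat 5) 0) 2 (vnil (Vec Nat 5)) (vcons (Vec (Vec Nat 5) 0) 1 (vnil (Vec Nat 5)) (vcons (Vec (Vec Nat 5) 0) 0 (vnil (Vec Nat 5)) (vnil (Vec (Vec Nat 5) 0))))))
type:
  Eq (Vec (Vec (Vec Nat 5) 0) 4) (vcons (Vec (Vec Nat 5) 0) 3 (vnil (Vec Nat 5)) (vcons (Vec (Vec Nat 5) 0) 2 (vnil (Vec Nat 5)) (vcons (Vec (Vec Nat 5) 0) 1 (vnil (Vec Nat 5)) (vcons (Vec (Vec Nat 5) 0) 0 (vnil (Vec Nat 5)) (vnil (Vec (Vec Nat 5) 0)))))) (vcons (Vec (Vec Nat 5) 0) 3 (vnil (Vec Nat 5)) (vcons (Vec (Vec Nat 5) 0) 2 (vnil (Vec Nat 5)) (vcons (Vec (Vec Nat 5) 0) 1 (vnil (Vec Nat 5)) (vcons (Vec (Vec Nat 5) 0) 0 (vnil (Vec Nat 5)) (vnil (Vec (Vec Nat 5) 0))))))
reduction steps (normal order): 0
term was already normal: yes


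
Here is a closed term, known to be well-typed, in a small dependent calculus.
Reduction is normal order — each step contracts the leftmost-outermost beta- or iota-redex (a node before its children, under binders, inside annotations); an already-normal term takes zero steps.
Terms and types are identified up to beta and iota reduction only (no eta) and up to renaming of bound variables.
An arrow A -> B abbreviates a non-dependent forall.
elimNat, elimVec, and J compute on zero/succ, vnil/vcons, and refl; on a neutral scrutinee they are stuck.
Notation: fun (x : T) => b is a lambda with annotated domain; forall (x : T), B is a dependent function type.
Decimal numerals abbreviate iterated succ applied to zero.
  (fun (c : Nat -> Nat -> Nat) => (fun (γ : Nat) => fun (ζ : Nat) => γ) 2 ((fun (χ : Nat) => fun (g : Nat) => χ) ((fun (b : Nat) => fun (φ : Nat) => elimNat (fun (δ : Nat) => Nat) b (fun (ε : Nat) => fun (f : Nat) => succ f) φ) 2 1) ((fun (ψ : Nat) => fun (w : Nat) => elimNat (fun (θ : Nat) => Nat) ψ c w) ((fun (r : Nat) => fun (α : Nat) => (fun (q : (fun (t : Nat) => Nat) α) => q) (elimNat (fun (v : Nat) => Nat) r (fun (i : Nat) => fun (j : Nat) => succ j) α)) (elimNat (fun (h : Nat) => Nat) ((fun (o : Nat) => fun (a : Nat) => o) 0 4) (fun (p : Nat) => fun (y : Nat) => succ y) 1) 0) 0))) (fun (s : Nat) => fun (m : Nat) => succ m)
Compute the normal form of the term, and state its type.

normal form:
  2
type:
  Nat
observation: reduction starts at a beta-redex, and 3 normal-order steps reach the normal form.


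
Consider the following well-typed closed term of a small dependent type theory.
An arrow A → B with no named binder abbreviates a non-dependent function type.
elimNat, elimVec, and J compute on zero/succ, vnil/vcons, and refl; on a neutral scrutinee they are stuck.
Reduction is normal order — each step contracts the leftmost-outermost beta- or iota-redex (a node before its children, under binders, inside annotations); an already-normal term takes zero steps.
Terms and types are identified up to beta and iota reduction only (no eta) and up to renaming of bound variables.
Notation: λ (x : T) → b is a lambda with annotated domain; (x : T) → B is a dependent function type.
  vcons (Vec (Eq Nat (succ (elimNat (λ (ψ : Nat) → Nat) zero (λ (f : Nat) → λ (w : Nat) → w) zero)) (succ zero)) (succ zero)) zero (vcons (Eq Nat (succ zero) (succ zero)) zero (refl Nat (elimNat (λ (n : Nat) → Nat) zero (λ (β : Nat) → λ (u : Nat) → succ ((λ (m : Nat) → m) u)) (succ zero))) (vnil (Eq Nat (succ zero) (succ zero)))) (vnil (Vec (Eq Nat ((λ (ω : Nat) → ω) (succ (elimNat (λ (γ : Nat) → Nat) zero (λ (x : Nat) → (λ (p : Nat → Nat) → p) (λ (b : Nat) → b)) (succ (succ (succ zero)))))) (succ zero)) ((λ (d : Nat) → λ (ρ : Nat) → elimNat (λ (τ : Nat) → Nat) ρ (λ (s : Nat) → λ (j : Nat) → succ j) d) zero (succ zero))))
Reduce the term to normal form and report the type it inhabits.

normal form:
  vcons (Vec (Eq Nat (succ zero) (succ zero)) (succ zero)) zero (vcons (Eq Nat (succ zero) (succ zero)) zero (refl Nat (succ zero)) (vnil (Eq Nat (succ zero) (succ zero)))) (vnil (Vec (Eq Nat (succ zero) (succ zero)) (succ zero)))
inferred type:
  Vec (Vec (Eq Nat (succ zero) (succ zero)) (succ zero)) (succ zero)
observation: the first redex contracted is an elimNat iota-redex; the normal form is reached in 23 normal-order steps.


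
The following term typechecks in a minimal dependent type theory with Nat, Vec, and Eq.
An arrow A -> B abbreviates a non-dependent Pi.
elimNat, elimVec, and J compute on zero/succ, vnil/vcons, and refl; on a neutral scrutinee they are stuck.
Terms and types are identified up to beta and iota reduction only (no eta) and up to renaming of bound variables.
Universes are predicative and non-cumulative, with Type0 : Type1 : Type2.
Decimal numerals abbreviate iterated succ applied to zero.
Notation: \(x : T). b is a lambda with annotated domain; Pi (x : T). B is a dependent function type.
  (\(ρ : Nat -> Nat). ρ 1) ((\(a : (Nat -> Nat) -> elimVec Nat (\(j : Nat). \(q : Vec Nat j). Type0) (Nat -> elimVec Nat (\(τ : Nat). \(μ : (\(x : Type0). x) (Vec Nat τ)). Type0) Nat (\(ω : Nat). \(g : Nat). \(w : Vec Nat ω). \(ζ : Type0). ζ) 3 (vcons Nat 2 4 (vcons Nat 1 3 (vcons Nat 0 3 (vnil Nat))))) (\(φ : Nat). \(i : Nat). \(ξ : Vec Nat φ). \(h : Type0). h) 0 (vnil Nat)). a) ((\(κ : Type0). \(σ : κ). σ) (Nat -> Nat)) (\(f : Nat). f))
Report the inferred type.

inferred type:
  Nat


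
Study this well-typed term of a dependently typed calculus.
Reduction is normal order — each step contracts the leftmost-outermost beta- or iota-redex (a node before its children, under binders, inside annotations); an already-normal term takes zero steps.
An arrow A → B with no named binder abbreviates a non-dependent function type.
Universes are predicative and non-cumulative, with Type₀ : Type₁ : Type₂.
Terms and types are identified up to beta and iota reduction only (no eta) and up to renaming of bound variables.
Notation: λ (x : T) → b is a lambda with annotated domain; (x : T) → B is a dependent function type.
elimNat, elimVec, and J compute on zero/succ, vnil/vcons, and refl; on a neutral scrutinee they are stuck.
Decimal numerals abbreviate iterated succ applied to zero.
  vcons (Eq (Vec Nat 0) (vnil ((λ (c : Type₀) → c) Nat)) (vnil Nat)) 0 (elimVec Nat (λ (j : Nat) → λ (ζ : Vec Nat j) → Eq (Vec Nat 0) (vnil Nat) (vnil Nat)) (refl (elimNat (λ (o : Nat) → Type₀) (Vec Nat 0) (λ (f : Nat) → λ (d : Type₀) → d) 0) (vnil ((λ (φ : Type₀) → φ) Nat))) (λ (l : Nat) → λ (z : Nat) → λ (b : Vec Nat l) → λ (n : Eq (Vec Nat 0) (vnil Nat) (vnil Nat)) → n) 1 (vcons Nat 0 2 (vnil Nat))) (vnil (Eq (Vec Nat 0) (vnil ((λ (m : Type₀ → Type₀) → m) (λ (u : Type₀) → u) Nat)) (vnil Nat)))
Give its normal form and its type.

reduced normal form:
  vcons (Eq (Vec Nat 0) (vnil Nat) (vnil Nat)) 0 (refl (Vec Nat 0) (vnil Nat)) (vnil (Eq (Vec Nat 0) (vnil Nat) (vnil Nat)))
type:
  Vec (Eq (Vec Nat 0) (vnil Nat) (vnil Nat)) 1


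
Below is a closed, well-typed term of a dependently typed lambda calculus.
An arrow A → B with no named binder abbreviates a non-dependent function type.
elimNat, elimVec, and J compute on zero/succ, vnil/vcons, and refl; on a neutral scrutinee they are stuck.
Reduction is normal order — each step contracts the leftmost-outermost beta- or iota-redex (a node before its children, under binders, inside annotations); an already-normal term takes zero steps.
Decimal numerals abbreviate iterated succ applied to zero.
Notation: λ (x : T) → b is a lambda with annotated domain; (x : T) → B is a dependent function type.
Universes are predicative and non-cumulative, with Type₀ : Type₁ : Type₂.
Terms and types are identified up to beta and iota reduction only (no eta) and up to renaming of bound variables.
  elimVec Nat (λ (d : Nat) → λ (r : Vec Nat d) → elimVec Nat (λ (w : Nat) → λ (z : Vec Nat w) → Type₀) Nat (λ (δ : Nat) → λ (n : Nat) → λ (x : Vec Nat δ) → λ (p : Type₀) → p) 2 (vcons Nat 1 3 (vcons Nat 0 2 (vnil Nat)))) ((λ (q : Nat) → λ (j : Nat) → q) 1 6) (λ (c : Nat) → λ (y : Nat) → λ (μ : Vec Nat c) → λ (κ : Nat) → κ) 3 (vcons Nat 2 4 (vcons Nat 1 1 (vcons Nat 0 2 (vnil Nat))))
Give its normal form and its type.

normal form:
  1
the term's type:
  Nat


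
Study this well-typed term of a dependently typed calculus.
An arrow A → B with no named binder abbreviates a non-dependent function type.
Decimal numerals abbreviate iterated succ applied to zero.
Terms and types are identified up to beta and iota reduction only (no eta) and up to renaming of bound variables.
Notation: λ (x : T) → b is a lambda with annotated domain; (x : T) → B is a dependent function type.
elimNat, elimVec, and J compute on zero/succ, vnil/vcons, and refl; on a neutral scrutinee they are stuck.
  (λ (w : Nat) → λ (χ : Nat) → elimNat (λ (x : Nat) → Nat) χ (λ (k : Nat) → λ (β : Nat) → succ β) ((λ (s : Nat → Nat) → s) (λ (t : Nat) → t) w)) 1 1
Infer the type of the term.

type:
  Nat


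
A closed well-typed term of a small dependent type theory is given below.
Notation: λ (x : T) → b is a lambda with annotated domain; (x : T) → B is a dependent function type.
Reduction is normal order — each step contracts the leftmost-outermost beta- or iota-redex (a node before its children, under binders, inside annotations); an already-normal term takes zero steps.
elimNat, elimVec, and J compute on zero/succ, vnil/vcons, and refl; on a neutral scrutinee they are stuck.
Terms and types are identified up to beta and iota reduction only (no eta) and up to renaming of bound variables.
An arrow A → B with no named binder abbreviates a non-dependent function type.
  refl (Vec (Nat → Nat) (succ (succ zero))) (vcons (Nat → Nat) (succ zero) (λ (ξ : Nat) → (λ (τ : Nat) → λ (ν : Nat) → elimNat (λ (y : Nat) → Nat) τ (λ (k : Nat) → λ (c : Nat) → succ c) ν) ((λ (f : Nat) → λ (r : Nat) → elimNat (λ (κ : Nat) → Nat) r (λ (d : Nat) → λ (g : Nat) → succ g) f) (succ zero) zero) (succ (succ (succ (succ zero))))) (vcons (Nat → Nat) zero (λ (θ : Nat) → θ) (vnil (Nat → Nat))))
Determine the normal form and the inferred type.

normal form:
  refl (Vec (Nat → Nat) (succ (succ zero))) (vcons (Nat → Nat) (succ zero) (λ (ξ : Nat) → succ (succ (succ (succ (succ zero))))) (vcons (Nat → Nat) zero (λ (τ : Nat) → τ) (vnil (Nat → Nat))))
the term's type:
  Eq (Vec (Nat → Nat) (succ (succ zero))) (vcons (Nat → Nat) (succ zero) (λ (ξ : Nat) → succ (succ (succ (succ (succ zero))))) (vcons (Nat → Nat) zero (λ (τ : Nat) → τ) (vnil (Nat → Nat)))) (vcons (Nat → Nat) (succ zero) (λ (ν : Nat) → succ (succ (succ (succ (succ zero))))) (vcons (Nat → Nat) zero (λ (y : Nat) → y) (vnil (Nat → Nat))))
observation: contracting a beta-redex first, the term normalizes in 21 steps.
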